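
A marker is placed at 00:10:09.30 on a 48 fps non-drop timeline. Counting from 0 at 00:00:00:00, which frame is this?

Total seconds to the label: (0 × 3600 + 10 × 60 + 9) = 609.
Frame index = 609 × 48 + 30 = 29262.

frame 29262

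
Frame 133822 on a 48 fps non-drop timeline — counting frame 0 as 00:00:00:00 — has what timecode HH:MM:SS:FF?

00:46:27:46

133822 ÷ 48 = 2787 full seconds, remainder 46 frames.
2787 s = 0 h 46 min 27 s.
Timecode: 00:46:27:46.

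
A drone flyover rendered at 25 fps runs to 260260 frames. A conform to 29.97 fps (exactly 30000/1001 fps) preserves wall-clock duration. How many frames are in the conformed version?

312000 frames

Target frames = source frames × (target rate / source rate) = 260260 × (30000/1001)/(25) = 260260 × 1200/1001 = 312000.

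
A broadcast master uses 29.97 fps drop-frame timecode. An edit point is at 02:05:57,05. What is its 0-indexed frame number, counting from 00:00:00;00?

As if non-drop at 30 labels/s: (2 × 3600 + 5 × 60 + 57) × 30 + 5 = 226715.
Minute boundaries passed: 125; those not divisible by 10: 125 − 12 = 113; dropped labels = 2 × 113 = 226.
Actual frame index = 226715 − 226 = 226489.

226489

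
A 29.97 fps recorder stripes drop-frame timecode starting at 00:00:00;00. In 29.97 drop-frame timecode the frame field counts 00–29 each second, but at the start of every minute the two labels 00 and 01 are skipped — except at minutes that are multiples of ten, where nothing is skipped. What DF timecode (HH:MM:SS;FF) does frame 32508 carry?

Ten DF minutes hold 17982 frames, so frame 32508 lies in block 1 (frames 17982–35963) with 14526 frames into that block.
The block's first minute is 1800 frames and the rest 1798 each; 14526 frames reaches minute 8, so 1 × 18 + 8 × 2 = 34 labels have been skipped so far.
Adding those back, label number 32508 + 34 = 32542 at 30 labels/s is 1084 s + 22 f = 0 h 18 min 4 s frame 22, i.e. 00:18:04;22.

00:18:04;22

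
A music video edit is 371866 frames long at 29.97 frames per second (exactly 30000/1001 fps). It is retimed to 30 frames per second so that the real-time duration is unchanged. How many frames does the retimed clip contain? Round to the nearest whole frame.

Frames at target rate = 371866 × (30) / (30000/1001) = 186118933/500 ≈ 372237.866.
Nearest whole frame: 372238.

372238 frames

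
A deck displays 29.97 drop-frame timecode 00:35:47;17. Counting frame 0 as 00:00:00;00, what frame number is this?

As if non-drop at 30 labels/s: (0 × 3600 + 35 × 60 + 47) × 30 + 17 = 64427.
Minute boundaries passed: 35; those not divisible by 10: 35 − 3 = 32; dropped labels = 2 × 32 = 64.
Actual frame index = 64427 − 64 = 64363.

64363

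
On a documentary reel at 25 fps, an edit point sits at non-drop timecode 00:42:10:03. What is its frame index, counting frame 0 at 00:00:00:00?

63253

Total seconds to the label: (0 × 3600 + 42 × 60 + 10) = 2530.
Frame index = 2530 × 25 + 3 = 63253.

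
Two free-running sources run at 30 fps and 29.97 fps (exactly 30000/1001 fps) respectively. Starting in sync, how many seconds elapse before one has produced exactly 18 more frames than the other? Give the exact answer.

The gap grows by |30000/1001 − 30| = 30/1001 frames per second.
Time for a 18-frame gap: 18 ÷ (30/1001) = 600.6 s.

600.6 seconds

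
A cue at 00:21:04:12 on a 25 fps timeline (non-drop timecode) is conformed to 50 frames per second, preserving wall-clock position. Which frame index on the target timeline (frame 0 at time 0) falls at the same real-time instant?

Source frame index: (0×3600 + 21×60 + 4) × 25 + 12 = 31612.
Real time: 31612 / (25) = 31612/25 s.
Target frame: (31612/25) × (50) = 63224.

frame 63224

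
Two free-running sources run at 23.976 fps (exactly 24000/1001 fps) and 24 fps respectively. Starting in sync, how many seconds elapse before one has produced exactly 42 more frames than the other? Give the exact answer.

1751.75 seconds

The gap grows by |24 − 24000/1001| = 24/1001 frames per second.
Time for a 42-frame gap: 42 ÷ (24/1001) = 1751.75 s.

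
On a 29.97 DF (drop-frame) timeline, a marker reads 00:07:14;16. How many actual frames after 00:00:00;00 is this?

Complete 10-minute blocks: 0, each 17982 frames → 0.
Remaining 7 whole minutes in the current block: 1800 + 6 × 1798 = 12588 frames.
Within the current minute: 14 × 30 + 16 − 2 = 434 (labels ;00/;01 skipped at this minute). Total = 0 + 12588 + 434 = 13022.

13022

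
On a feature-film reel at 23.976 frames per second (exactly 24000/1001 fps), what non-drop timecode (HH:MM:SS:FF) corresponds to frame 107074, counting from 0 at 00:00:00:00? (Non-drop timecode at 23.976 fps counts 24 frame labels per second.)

01:14:21:10

107074 ÷ 24 = 4461 full seconds, remainder 10 frames.
4461 s = 1 h 14 min 21 s.
Timecode: 01:14:21:10.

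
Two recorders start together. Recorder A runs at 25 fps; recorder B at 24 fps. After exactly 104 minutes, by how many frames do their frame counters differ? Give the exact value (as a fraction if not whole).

6240 frames

104 min = 6240 s.
A emits 25 × 6240 = 156000 frames; B emits 24 × 6240 = 149760.
Difference = 6240 frames; B is behind A.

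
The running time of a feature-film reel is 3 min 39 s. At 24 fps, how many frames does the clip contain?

3 min 39 s = 219 s.
Frames = 219 × 24 = 5256.

5256 frames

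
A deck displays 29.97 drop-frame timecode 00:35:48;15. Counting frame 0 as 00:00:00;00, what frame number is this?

64391

As if non-drop at 30 labels/s: (0 × 3600 + 35 × 60 + 48) × 30 + 15 = 64455.
Minute boundaries passed: 35; those not divisible by 10: 35 − 3 = 32; dropped labels = 2 × 32 = 64.
Actual frame index = 64455 − 64 = 64391.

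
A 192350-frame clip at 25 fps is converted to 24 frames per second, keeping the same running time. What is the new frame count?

184656 frames

Target frames = source frames × (target rate / source rate) = 192350 × (24)/(25) = 192350 × 24/25 = 184656.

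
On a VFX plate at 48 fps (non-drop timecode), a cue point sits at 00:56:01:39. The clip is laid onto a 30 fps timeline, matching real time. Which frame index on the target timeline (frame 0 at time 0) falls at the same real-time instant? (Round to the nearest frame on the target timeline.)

Source frame index: (0×3600 + 56×60 + 1) × 48 + 39 = 161367.
Real time: 161367 / (48) = 53789/16 s.
Target frame: (53789/16) × (30) = 806835/8 ≈ 100854.375 → 100854.

frame 100854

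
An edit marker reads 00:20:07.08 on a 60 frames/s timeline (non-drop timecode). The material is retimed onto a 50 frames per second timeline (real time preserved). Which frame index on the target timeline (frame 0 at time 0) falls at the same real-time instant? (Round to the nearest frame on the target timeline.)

Source frame index: (0×3600 + 20×60 + 7) × 60 + 8 = 72428.
Real time: 72428 / (60) = 18107/15 s.
Target frame: (18107/15) × (50) = 181070/3 ≈ 60356.667 → 60357.

frame 60357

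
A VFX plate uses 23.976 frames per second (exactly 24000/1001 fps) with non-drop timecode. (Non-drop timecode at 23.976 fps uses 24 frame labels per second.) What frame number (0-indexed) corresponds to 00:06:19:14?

Total seconds to the label: (0 × 3600 + 6 × 60 + 19) = 379.
Frame index = 379 × 24 + 14 = 9110.

frame 9110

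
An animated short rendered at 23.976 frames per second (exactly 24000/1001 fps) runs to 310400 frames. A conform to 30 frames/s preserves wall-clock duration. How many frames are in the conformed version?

388388 frames

Target frames = source frames × (target rate / source rate) = 310400 × (30)/(24000/1001) = 310400 × 1001/800 = 388388.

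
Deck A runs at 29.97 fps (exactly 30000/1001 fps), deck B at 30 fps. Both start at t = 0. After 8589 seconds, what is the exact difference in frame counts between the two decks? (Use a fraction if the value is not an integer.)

A emits 30000/1001 × 8589 = 36810000/143 frames; B emits 30 × 8589 = 257670.
Difference = 36810/143 frames (≈ 257.4126); B is ahead of A.

36810/143 frames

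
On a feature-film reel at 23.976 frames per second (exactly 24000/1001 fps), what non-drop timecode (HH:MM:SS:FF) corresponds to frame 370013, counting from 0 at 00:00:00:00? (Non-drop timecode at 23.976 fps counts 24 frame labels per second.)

04:16:57:05

370013 ÷ 24 = 15417 full seconds, remainder 5 frames.
15417 s = 4 h 16 min 57 s.
Timecode: 04:16:57:05.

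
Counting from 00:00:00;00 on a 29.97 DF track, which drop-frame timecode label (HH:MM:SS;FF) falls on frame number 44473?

Each 10-minute DF block holds 10 × 60 × 30 − 9 × 2 = 17982 frames. 44473 ÷ 17982 → 2 full blocks, remainder 8509.
Within the partial block the first minute is 1800 frames and each further minute 1798, so 4 further minute boundaries passed. Total skipped labels = 18 × 2 + 2 × 4 = 44.
Non-drop label index = 44473 + 44 = 44517; at 30 labels/s that is 00:24:43:27, i.e. DF 00:24:43;27.

00:24:43;27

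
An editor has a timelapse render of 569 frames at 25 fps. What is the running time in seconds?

22.76 seconds

Running time = 569 / (25) = 22.76 s.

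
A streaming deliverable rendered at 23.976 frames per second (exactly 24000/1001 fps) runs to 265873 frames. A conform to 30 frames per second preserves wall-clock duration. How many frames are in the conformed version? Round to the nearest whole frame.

332674 frames

Frames at target rate = 265873 × (30) / (24000/1001) = 266138873/800 ≈ 332673.591.
Nearest whole frame: 332674.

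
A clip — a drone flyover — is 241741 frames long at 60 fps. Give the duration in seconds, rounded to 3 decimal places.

4029.017 seconds

Running time = 241741 × 1/60 = 241741/60 s ≈ 4029.017 s.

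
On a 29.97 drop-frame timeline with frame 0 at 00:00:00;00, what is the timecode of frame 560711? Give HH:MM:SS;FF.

05:11:49;01

Ten DF minutes hold 17982 frames, so frame 560711 lies in block 31 (frames 557442–575423) with 3269 frames into that block.
The block's first minute is 1800 frames and the rest 1798 each; 3269 frames reaches minute 1, so 31 × 18 + 1 × 2 = 560 labels have been skipped so far.
Adding those back, label number 560711 + 560 = 561271 at 30 labels/s is 18709 s + 1 f = 5 h 11 min 49 s frame 1, i.e. 05:11:49;01.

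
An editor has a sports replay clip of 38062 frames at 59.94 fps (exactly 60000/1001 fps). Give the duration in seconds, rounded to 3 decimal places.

635.001 seconds

Running time = 38062 × 1001/60000 = 19050031/30000 s ≈ 635.001 s.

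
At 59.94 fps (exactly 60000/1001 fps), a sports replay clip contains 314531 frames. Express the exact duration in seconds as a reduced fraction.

Running time = 314531 ÷ (60000/1001) = 314531 × 1001/60000 = 314845531/60000 s.

314845531/60000 seconds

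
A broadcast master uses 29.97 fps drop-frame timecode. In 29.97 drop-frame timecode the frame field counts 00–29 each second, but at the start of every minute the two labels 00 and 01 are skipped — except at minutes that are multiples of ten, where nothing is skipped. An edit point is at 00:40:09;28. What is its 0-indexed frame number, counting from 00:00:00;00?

As if non-drop at 30 labels/s: (0 × 3600 + 40 × 60 + 9) × 30 + 28 = 72298.
Minute boundaries passed: 40; those not divisible by 10: 40 − 4 = 36; dropped labels = 2 × 36 = 72.
Actual frame index = 72298 − 72 = 72226.

72226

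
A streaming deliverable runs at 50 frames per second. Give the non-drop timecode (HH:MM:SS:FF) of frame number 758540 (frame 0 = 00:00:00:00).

758540 ÷ 50 = 15170 full seconds, remainder 40 frames.
15170 s = 4 h 12 min 50 s.
Timecode: 04:12:50:40.

04:12:50:40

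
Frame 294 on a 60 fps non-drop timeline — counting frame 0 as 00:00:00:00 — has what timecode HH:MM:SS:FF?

294 ÷ 60 = 4 full seconds, remainder 54 frames.
4 s = 0 h 0 min 4 s.
Timecode: 00:00:04:54.

00:00:04:54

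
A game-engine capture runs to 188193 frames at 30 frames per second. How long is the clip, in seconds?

Running time = 188193 / (30) = 6273.1 s.

6273.1 seconds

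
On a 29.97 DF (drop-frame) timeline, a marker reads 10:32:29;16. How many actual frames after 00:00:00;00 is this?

As if non-drop at 30 labels/s: (10 × 3600 + 32 × 60 + 29) × 30 + 16 = 1138486.
Minute boundaries passed: 632; those not divisible by 10: 632 − 63 = 569; dropped labels = 2 × 569 = 1138.
Actual frame index = 1138486 − 1138 = 1137348.

1137348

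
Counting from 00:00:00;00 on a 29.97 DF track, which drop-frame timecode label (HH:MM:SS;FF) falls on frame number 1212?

00:00:40;12

Each 10-minute DF block holds 10 × 60 × 30 − 9 × 2 = 17982 frames. 1212 ÷ 17982 → 0 full blocks, remainder 1212.
Within the partial block the first minute is 1800 frames and each further minute 1798, so 0 further minute boundaries passed. Total skipped labels = 18 × 0 + 2 × 0 = 0.
Non-drop label index = 1212 + 0 = 1212; at 30 labels/s that is 00:00:40:12, i.e. DF 00:00:40;12.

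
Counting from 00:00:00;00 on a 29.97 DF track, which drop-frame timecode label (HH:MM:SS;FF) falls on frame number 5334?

Ten DF minutes hold 17982 frames, so frame 5334 lies in block 0 (frames 0–17981) with 5334 frames into that block.
The block's first minute is 1800 frames and the rest 1798 each; 5334 frames reaches minute 2, so 0 × 18 + 2 × 2 = 4 labels have been skipped so far.
Adding those back, label number 5334 + 4 = 5338 at 30 labels/s is 177 s + 28 f = 0 h 2 min 57 s frame 28, i.e. 00:02:57;28.

00:02:57;28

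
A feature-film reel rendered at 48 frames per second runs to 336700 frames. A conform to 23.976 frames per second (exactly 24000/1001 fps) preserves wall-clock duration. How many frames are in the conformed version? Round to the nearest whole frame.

168182 frames

Frames at target rate = 336700 × (24000/1001) / (48) = 1850000/11 ≈ 168181.818.
Nearest whole frame: 168182.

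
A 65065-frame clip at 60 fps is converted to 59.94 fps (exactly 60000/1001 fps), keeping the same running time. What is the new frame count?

Target frames = source frames × (target rate / source rate) = 65065 × (60000/1001)/(60) = 65065 × 1000/1001 = 65000.

65000 frames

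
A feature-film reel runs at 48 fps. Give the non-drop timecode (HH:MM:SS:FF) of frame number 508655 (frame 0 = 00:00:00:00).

02:56:36:47

508655 ÷ 48 = 10596 full seconds, remainder 47 frames.
10596 s = 2 h 56 min 36 s.
Timecode: 02:56:36:47.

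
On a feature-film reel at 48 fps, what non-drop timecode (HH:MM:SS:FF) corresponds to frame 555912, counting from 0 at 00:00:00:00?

03:13:01:24

555912 ÷ 48 = 11581 full seconds, remainder 24 frames.
11581 s = 3 h 13 min 1 s.
Timecode: 03:13:01:24.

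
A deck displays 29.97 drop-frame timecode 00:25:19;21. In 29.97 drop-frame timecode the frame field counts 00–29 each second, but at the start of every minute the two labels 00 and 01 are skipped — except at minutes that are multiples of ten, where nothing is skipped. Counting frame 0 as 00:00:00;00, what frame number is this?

Complete 10-minute blocks: 2, each 17982 frames → 35964.
Remaining 5 whole minutes in the current block: 1800 + 4 × 1798 = 8992 frames.
Within the current minute: 19 × 30 + 21 − 2 = 589 (labels ;00/;01 skipped at this minute). Total = 35964 + 8992 + 589 = 45545.

45545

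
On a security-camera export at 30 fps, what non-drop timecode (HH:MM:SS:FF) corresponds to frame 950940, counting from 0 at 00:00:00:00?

950940 ÷ 30 = 31698 full seconds, remainder 0 frames.
31698 s = 8 h 48 min 18 s.
Timecode: 08:48:18:00.

08:48:18:00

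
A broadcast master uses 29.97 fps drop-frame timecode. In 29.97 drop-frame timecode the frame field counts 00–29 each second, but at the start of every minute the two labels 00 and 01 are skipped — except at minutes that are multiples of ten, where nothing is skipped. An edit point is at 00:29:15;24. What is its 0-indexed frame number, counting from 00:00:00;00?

As if non-drop at 30 labels/s: (0 × 3600 + 29 × 60 + 15) × 30 + 24 = 52674.
Minute boundaries passed: 29; those not divisible by 10: 29 − 2 = 27; dropped labels = 2 × 27 = 54.
Actual frame index = 52674 − 54 = 52620.

52620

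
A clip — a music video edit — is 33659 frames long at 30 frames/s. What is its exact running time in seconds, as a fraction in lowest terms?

Running time = 33659 ÷ (30) = 33659 × 1/30 = 33659/30 s.

33659/30 seconds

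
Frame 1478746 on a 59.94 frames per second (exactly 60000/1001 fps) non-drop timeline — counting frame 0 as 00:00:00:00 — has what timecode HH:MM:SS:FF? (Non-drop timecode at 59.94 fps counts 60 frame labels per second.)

06:50:45:46

1478746 ÷ 60 = 24645 full seconds, remainder 46 frames.
24645 s = 6 h 50 min 45 s.
Timecode: 06:50:45:46.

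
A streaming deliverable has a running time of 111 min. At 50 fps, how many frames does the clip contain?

111 min = 6660 s.
Frames = 6660 × 50 = 333000.

333000 frames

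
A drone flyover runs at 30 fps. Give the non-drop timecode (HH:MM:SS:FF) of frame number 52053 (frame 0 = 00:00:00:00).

00:28:55:03

52053 ÷ 30 = 1735 full seconds, remainder 3 frames.
1735 s = 0 h 28 min 55 s.
Timecode: 00:28:55:03.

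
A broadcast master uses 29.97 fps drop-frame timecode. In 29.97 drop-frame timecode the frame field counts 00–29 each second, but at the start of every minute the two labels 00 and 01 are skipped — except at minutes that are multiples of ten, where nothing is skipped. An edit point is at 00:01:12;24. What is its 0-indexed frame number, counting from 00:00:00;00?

Complete 10-minute blocks: 0, each 17982 frames → 0.
Remaining 1 whole minute in the current block: 1800 + 0 × 1798 = 1800 frames.
Within the current minute: 12 × 30 + 24 − 2 = 382 (labels ;00/;01 skipped at this minute). Total = 0 + 1800 + 382 = 2182.

2182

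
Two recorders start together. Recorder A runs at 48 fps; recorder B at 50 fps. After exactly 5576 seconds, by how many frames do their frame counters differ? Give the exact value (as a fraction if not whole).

11152 frames

A emits 48 × 5576 = 267648 frames; B emits 50 × 5576 = 278800.
Difference = 11152 frames; B is ahead of A.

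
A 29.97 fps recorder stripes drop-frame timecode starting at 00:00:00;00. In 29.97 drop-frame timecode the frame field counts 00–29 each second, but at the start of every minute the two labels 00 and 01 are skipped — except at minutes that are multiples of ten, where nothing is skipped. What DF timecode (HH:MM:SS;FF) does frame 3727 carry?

00:02:04;11

Ten DF minutes hold 17982 frames, so frame 3727 lies in block 0 (frames 0–17981) with 3727 frames into that block.
The block's first minute is 1800 frames and the rest 1798 each; 3727 frames reaches minute 2, so 0 × 18 + 2 × 2 = 4 labels have been skipped so far.
Adding those back, label number 3727 + 4 = 3731 at 30 labels/s is 124 s + 11 f = 0 h 2 min 4 s frame 11, i.e. 00:02:04;11.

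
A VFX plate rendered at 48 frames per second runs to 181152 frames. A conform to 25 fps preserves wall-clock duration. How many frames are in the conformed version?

Target frames = source frames × (target rate / source rate) = 181152 × (25)/(48) = 181152 × 25/48 = 94350.

94350 frames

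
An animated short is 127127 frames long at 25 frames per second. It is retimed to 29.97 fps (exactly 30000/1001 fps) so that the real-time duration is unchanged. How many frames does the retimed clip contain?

Target frames = source frames × (target rate / source rate) = 127127 × (30000/1001)/(25) = 127127 × 1200/1001 = 152400.

152400 frames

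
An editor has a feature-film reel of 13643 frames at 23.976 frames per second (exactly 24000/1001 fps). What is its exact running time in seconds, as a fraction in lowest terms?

13656643/24000 seconds

Running time = 13643 ÷ (24000/1001) = 13643 × 1001/24000 = 13656643/24000 s.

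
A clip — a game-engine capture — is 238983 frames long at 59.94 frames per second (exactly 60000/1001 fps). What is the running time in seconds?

Running time = 238983 / (60000/1001) = 3987.03305 s.

3987.03305 seconds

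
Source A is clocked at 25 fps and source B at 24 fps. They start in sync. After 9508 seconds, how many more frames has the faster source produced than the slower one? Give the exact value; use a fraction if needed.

9508 frames

A emits 25 × 9508 = 237700 frames; B emits 24 × 9508 = 228192.
Difference = 9508 frames; B is behind A.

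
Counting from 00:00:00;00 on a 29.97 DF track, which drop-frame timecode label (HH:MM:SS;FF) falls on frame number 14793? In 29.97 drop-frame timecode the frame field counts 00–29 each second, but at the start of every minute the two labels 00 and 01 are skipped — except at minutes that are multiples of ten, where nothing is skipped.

00:08:13;19

Each 10-minute DF block holds 10 × 60 × 30 − 9 × 2 = 17982 frames. 14793 ÷ 17982 → 0 full blocks, remainder 14793.
Within the partial block the first minute is 1800 frames and each further minute 1798, so 8 further minute boundaries passed. Total skipped labels = 18 × 0 + 2 × 8 = 16.
Non-drop label index = 14793 + 16 = 14809; at 30 labels/s that is 00:08:13:19, i.e. DF 00:08:13;19.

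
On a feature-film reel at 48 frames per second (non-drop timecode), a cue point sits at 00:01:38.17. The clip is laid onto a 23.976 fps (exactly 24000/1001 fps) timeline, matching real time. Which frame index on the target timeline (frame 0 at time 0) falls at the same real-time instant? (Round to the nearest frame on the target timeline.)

Source frame index: (0×3600 + 1×60 + 38) × 48 + 17 = 4721.
Real time: 4721 / (48) = 4721/48 s.
Target frame: (4721/48) × (24000/1001) = 2360500/1001 ≈ 2358.142 → 2358.

frame 2358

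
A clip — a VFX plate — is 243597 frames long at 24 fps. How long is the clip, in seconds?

10149.875 seconds

Running time = 243597 / (24) = 10149.875 s.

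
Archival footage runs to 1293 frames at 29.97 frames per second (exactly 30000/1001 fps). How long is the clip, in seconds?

43.1431 seconds

Running time = 1293 / (30000/1001) = 43.1431 s.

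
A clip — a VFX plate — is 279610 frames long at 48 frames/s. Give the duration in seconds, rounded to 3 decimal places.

5825.208 seconds

Running time = 279610 × 1/48 = 139805/24 s ≈ 5825.208 s.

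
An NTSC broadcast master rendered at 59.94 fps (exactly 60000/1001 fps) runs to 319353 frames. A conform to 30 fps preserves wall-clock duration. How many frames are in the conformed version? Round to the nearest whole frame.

159836 frames

Frames at target rate = 319353 × (30) / (60000/1001) = 319672353/2000 ≈ 159836.177.
Nearest whole frame: 159836.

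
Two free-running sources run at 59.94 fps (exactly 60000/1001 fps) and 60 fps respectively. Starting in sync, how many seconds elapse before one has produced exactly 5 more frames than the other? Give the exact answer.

The gap grows by |60 − 60000/1001| = 60/1001 frames per second.
Time for a 5-frame gap: 5 ÷ (60/1001) = 1001/12 s.

1001/12 seconds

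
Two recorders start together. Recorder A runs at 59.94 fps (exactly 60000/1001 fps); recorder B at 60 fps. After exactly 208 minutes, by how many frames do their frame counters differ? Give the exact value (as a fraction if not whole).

208 min = 12480 s.
A emits 60000/1001 × 12480 = 57600000/77 frames; B emits 60 × 12480 = 748800.
Difference = 57600/77 frames (≈ 748.0519); B is ahead of A.

57600/77 frames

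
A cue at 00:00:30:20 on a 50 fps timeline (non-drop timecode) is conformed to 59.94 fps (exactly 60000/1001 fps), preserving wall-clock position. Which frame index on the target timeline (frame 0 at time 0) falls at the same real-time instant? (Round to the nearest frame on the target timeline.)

Source frame index: (0×3600 + 0×60 + 30) × 50 + 20 = 1520.
Real time: 1520 / (50) = 152/5 s.
Target frame: (152/5) × (60000/1001) = 1824000/1001 ≈ 1822.178 → 1822.

frame 1822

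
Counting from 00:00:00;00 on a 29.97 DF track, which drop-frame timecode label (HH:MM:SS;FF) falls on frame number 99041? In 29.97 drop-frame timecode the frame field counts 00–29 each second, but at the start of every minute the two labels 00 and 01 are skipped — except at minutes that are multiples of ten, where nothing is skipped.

00:55:04;21

Ten DF minutes hold 17982 frames, so frame 99041 lies in block 5 (frames 89910–107891) with 9131 frames into that block.
The block's first minute is 1800 frames and the rest 1798 each; 9131 frames reaches minute 5, so 5 × 18 + 5 × 2 = 100 labels have been skipped so far.
Adding those back, label number 99041 + 100 = 99141 at 30 labels/s is 3304 s + 21 f = 0 h 55 min 4 s frame 21, i.e. 00:55:04;21.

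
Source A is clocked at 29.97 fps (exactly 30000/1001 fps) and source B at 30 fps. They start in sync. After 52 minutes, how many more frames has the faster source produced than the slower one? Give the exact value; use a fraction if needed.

52 min = 3120 s.
A emits 30000/1001 × 3120 = 7200000/77 frames; B emits 30 × 3120 = 93600.
Difference = 7200/77 frames (≈ 93.5065); B is ahead of A.

7200/77 frames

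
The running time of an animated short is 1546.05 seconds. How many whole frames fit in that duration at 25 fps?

Frames = 1546.05 × 25 = 154605/4 ≈ 38651.2500.
Complete frames: 38651.

38651 frames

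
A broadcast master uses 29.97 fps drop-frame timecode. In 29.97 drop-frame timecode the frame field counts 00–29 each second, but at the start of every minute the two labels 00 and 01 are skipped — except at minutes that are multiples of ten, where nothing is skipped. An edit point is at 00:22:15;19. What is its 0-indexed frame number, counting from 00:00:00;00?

40029

As if non-drop at 30 labels/s: (0 × 3600 + 22 × 60 + 15) × 30 + 19 = 40069.
Minute boundaries passed: 22; those not divisible by 10: 22 − 2 = 20; dropped labels = 2 × 20 = 40.
Actual frame index = 40069 − 40 = 40029.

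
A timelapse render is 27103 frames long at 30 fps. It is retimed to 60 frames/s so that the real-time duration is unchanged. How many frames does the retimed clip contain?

54206 frames

Target frames = source frames × (target rate / source rate) = 27103 × (60)/(30) = 27103 × 2 = 54206.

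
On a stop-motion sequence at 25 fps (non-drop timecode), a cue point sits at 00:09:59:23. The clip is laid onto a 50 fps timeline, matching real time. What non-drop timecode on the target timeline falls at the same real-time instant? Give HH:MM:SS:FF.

Source frame index: (0×3600 + 9×60 + 59) × 25 + 23 = 14998.
Real time: 14998 / (25) = 14998/25 s.
Target frame: (14998/25) × (50) = 29996.
At 50 labels/s: frame 29996 → 00:09:59:46.

00:09:59:46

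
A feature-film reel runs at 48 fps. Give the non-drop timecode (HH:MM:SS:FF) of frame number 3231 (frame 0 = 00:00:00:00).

3231 ÷ 48 = 67 full seconds, remainder 15 frames.
67 s = 0 h 1 min 7 s.
Timecode: 00:01:07:15.

00:01:07:15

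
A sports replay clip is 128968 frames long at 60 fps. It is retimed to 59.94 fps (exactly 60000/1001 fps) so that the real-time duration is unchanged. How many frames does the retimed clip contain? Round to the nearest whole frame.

Frames at target rate = 128968 × (60000/1001) / (60) = 18424000/143 ≈ 128839.161.
Nearest whole frame: 128839.

128839 frames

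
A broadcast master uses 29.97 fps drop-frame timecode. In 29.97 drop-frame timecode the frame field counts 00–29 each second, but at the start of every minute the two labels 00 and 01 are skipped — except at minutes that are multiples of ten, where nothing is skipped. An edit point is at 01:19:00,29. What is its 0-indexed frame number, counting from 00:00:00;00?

As if non-drop at 30 labels/s: (1 × 3600 + 19 × 60 + 0) × 30 + 29 = 142229.
Minute boundaries passed: 79; those not divisible by 10: 79 − 7 = 72; dropped labels = 2 × 72 = 144.
Actual frame index = 142229 − 144 = 142085.

142085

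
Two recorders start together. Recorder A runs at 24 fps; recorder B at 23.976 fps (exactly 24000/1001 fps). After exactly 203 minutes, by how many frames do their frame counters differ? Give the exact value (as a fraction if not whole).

41760/143 frames

203 min = 12180 s.
A emits 24 × 12180 = 292320 frames; B emits 24000/1001 × 12180 = 41760000/143.
Difference = 41760/143 frames (≈ 292.0280); B is behind A.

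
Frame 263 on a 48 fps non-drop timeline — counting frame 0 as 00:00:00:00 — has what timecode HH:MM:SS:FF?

00:00:05:23

263 ÷ 48 = 5 full seconds, remainder 23 frames.
5 s = 0 h 0 min 5 s.
Timecode: 00:00:05:23.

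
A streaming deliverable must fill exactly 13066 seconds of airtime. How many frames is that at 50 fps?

Frames = 13066 × 50 = 653300.

653300 frames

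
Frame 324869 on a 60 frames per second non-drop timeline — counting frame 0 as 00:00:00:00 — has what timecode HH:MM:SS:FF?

324869 ÷ 60 = 5414 full seconds, remainder 29 frames.
5414 s = 1 h 30 min 14 s.
Timecode: 01:30:14:29.

01:30:14:29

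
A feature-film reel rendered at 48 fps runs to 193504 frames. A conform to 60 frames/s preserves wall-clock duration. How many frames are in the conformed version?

Target frames = source frames × (target rate / source rate) = 193504 × (60)/(48) = 193504 × 5/4 = 241880.

241880 frames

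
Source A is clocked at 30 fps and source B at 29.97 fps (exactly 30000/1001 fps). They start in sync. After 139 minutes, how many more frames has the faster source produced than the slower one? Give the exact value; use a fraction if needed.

139 min = 8340 s.
A emits 30 × 8340 = 250200 frames; B emits 30000/1001 × 8340 = 250200000/1001.
Difference = 250200/1001 frames (≈ 249.9500); B is behind A.

250200/1001 frames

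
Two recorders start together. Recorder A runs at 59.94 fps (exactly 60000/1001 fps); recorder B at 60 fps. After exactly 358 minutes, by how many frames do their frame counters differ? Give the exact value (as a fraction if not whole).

1288800/1001 frames

358 min = 21480 s.
A emits 60000/1001 × 21480 = 1288800000/1001 frames; B emits 60 × 21480 = 1288800.
Difference = 1288800/1001 frames (≈ 1287.5125); B is ahead of A.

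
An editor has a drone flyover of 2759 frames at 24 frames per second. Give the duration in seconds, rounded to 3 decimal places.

Running time = 2759 × 1/24 = 2759/24 s ≈ 114.958 s.

114.958 seconds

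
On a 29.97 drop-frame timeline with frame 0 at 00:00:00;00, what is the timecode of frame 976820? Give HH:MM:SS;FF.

Ten DF minutes hold 17982 frames, so frame 976820 lies in block 54 (frames 971028–989009) with 5792 frames into that block.
The block's first minute is 1800 frames and the rest 1798 each; 5792 frames reaches minute 3, so 54 × 18 + 3 × 2 = 978 labels have been skipped so far.
Adding those back, label number 976820 + 978 = 977798 at 30 labels/s is 32593 s + 8 f = 9 h 3 min 13 s frame 8, i.e. 09:03:13;08.

09:03:13;08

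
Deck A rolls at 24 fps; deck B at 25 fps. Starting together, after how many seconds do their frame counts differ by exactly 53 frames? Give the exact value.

53 seconds

The gap grows by |25 − 24| = 1 frame per second.
Time for a 53-frame gap: 53 ÷ (1) = 53 s.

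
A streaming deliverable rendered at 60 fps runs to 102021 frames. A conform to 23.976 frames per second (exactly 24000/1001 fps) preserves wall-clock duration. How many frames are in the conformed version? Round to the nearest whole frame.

40768 frames

Frames at target rate = 102021 × (24000/1001) / (60) = 40808400/1001 ≈ 40767.632.
Nearest whole frame: 40768.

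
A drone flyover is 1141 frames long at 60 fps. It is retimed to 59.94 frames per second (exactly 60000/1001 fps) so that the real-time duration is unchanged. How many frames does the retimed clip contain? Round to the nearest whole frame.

Frames at target rate = 1141 × (60000/1001) / (60) = 163000/143 ≈ 1139.860.
Nearest whole frame: 1140.

1140 frames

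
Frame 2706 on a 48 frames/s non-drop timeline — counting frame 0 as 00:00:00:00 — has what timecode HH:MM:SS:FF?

00:00:56:18

2706 ÷ 48 = 56 full seconds, remainder 18 frames.
56 s = 0 h 0 min 56 s.
Timecode: 00:00:56:18.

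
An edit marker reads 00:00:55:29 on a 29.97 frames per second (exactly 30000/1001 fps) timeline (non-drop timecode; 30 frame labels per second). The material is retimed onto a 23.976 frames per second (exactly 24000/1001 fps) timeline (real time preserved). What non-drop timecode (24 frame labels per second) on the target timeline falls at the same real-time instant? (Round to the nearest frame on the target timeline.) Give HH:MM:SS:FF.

00:00:55:23

Source frame index: (0×3600 + 0×60 + 55) × 30 + 29 = 1679.
Real time: 1679 / (30000/1001) = 1680679/30000 s.
Target frame: (1680679/30000) × (24000/1001) = 6716/5 ≈ 1343.200 → 1343.
At 24 labels/s: frame 1343 → 00:00:55:23.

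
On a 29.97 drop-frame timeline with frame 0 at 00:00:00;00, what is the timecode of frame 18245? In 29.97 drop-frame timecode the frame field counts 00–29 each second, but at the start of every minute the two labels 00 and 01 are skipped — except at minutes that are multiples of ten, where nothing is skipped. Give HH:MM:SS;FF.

Ten DF minutes hold 17982 frames, so frame 18245 lies in block 1 (frames 17982–35963) with 263 frames into that block.
The block's first minute is 1800 frames and the rest 1798 each; 263 frames reaches minute 0, so 1 × 18 + 0 × 2 = 18 labels have been skipped so far.
Adding those back, label number 18245 + 18 = 18263 at 30 labels/s is 608 s + 23 f = 0 h 10 min 8 s frame 23, i.e. 00:10:08;23.

00:10:08;23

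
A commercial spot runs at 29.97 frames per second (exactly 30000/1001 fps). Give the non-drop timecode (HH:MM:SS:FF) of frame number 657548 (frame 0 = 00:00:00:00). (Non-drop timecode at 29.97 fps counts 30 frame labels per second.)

657548 ÷ 30 = 21918 full seconds, remainder 8 frames.
21918 s = 6 h 5 min 18 s.
Timecode: 06:05:18:08.

06:05:18:08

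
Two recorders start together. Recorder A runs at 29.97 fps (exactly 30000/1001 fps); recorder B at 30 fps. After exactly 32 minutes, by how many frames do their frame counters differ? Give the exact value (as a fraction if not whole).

32 min = 1920 s.
A emits 30000/1001 × 1920 = 57600000/1001 frames; B emits 30 × 1920 = 57600.
Difference = 57600/1001 frames (≈ 57.5425); B is ahead of A.

57600/1001 frames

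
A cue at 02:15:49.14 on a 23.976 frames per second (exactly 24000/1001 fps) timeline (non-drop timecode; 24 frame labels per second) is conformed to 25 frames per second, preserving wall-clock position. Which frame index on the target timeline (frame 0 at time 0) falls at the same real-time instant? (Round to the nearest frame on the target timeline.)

frame 203943

Source frame index: (2×3600 + 15×60 + 49) × 24 + 14 = 195590.
Real time: 195590 / (24000/1001) = 19578559/2400 s.
Target frame: (19578559/2400) × (25) = 19578559/96 ≈ 203943.323 → 203943.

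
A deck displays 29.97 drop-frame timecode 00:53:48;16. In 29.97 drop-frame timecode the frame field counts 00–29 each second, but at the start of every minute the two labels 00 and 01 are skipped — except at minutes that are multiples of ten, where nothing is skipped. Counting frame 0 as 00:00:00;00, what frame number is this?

Complete 10-minute blocks: 5, each 17982 frames → 89910.
Remaining 3 whole minutes in the current block: 1800 + 2 × 1798 = 5396 frames.
Within the current minute: 48 × 30 + 16 − 2 = 1454 (labels ;00/;01 skipped at this minute). Total = 89910 + 5396 + 1454 = 96760.

96760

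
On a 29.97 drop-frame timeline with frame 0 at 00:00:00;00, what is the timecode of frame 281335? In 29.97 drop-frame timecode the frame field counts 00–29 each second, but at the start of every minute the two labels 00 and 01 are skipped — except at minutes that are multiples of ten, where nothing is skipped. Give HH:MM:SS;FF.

Each 10-minute DF block holds 10 × 60 × 30 − 9 × 2 = 17982 frames. 281335 ÷ 17982 → 15 full blocks, remainder 11605.
Within the partial block the first minute is 1800 frames and each further minute 1798, so 6 further minute boundaries passed. Total skipped labels = 18 × 15 + 2 × 6 = 282.
Non-drop label index = 281335 + 282 = 281617; at 30 labels/s that is 02:36:27:07, i.e. DF 02:36:27;07.

02:36:27;07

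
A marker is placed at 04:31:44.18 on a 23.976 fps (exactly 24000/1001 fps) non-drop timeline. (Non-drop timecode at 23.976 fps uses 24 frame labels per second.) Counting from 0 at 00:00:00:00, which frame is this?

391314

Total seconds to the label: (4 × 3600 + 31 × 60 + 44) = 16304.
Frame index = 16304 × 24 + 18 = 391314.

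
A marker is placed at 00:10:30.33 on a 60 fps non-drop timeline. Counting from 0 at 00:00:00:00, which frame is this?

frame 37833

Total seconds to the label: (0 × 3600 + 10 × 60 + 30) = 630.
Frame index = 630 × 60 + 33 = 37833.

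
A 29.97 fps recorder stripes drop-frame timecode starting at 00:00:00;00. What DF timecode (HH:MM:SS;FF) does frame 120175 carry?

Ten DF minutes hold 17982 frames, so frame 120175 lies in block 6 (frames 107892–125873) with 12283 frames into that block.
The block's first minute is 1800 frames and the rest 1798 each; 12283 frames reaches minute 6, so 6 × 18 + 6 × 2 = 120 labels have been skipped so far.
Adding those back, label number 120175 + 120 = 120295 at 30 labels/s is 4009 s + 25 f = 1 h 6 min 49 s frame 25, i.e. 01:06:49;25.

01:06:49;25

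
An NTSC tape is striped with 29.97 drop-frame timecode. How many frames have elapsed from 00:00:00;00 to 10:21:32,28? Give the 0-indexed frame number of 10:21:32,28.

1117670

As if non-drop at 30 labels/s: (10 × 3600 + 21 × 60 + 32) × 30 + 28 = 1118788.
Minute boundaries passed: 621; those not divisible by 10: 621 − 62 = 559; dropped labels = 2 × 559 = 1118.
Actual frame index = 1118788 − 1118 = 1117670.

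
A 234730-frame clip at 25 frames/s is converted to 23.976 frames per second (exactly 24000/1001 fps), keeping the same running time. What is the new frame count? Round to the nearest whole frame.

225116 frames

Frames at target rate = 234730 × (24000/1001) / (25) = 225340800/1001 ≈ 225115.684.
Nearest whole frame: 225116.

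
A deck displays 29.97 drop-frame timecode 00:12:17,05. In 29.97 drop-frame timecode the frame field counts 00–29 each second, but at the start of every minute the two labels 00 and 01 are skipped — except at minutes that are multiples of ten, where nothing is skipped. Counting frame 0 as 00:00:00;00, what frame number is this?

Complete 10-minute blocks: 1, each 17982 frames → 17982.
Remaining 2 whole minutes in the current block: 1800 + 1 × 1798 = 3598 frames.
Within the current minute: 17 × 30 + 5 − 2 = 513 (labels ;00/;01 skipped at this minute). Total = 17982 + 3598 + 513 = 22093.

22093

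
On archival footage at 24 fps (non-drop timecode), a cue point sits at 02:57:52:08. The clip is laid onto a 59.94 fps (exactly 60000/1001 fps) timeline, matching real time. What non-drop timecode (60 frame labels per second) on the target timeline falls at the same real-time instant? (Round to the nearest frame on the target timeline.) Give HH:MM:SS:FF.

02:57:41:40

Source frame index: (2×3600 + 57×60 + 52) × 24 + 8 = 256136.
Real time: 256136 / (24) = 32017/3 s.
Target frame: (32017/3) × (60000/1001) = 640340000/1001 ≈ 639700.300 → 639700.
At 60 labels/s: frame 639700 → 02:57:41:40.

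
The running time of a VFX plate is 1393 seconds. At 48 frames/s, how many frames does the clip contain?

66864 frames

Frames = 1393 × 48 = 66864.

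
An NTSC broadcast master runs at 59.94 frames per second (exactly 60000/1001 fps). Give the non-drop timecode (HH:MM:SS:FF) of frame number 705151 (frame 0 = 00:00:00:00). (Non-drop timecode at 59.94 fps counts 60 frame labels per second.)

03:15:52:31

705151 ÷ 60 = 11752 full seconds, remainder 31 frames.
11752 s = 3 h 15 min 52 s.
Timecode: 03:15:52:31.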